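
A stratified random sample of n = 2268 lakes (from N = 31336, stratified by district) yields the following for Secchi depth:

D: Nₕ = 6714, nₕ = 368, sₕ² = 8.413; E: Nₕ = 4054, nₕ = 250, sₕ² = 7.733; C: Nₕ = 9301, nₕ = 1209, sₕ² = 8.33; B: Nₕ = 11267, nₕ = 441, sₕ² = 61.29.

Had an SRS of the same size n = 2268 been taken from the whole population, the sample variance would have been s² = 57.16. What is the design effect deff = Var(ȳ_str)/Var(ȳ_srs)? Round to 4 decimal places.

0.8242

Var(ȳ_str) = Σ Wₕ²(1−fₕ)sₕ²/nₕ with Wₕ = Nₕ/31336:
  D: (6714/31336)²·(1−368/6714)·8.413/368 = 9.919673 × 10^-4
  E: (4054/31336)²·(1−250/4054)·7.733/250 = 4.8578616 × 10^-4
  C: (9301/31336)²·(1−1209/9301)·8.33/1209 = 5.2810114 × 10^-4
  B: (11267/31336)²·(1−441/11267)·61.29/441 = 0.017263952
  → Var(ȳ_str) = 0.019269807.
Var(ȳ_srs) = (1 − 2268/31336)·57.16/2268 = 0.023378722.
deff = 0.019269807 / 0.023378722 = 0.8242.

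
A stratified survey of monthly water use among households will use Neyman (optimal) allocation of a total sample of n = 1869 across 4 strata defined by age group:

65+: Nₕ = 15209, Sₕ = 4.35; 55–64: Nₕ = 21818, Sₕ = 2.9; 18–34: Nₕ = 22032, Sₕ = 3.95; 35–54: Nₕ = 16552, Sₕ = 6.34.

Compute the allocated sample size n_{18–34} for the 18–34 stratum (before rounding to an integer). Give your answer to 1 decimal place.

Neyman allocation: nₕ = n·NₕSₕ / Σⱼ NⱼSⱼ.
Σ NⱼSⱼ = 15209·4.35 + 21818·2.9 + 22032·3.95 + 16552·6.34 = 321397.43.
n_{18–34} = 1869·22032·3.95 / 321397.43 = 506.1.

506.1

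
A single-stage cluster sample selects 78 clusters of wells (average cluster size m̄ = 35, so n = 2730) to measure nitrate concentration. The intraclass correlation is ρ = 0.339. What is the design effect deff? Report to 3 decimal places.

12.526

deff = 1 + (35 − 1)·0.339 = 1 + 11.526 = 12.526.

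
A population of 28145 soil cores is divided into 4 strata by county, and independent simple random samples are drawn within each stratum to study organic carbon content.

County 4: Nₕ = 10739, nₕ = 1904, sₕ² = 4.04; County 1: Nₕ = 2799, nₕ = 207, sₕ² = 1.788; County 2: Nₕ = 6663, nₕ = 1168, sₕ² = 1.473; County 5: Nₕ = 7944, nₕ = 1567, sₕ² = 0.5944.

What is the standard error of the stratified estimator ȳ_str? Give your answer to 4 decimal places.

0.0204

Var(ȳ_str) = Σₕ Wₕ²(1 − fₕ)sₕ²/nₕ with Wₕ = Nₕ/N, N = 28145.
County 4: Wₕ = 0.38155978; term = 0.38155978²·(1 − 0.17729770)·4.04/1904 = 2.5414543 × 10^-4.
County 1: Wₕ = 0.09944928; term = 0.09944928²·(1 − 0.07395498)·1.788/207 = 7.9110214 × 10^-5.
County 2: Wₕ = 0.23673832; term = 0.23673832²·(1 − 0.17529641)·1.473/1168 = 5.8290114 × 10^-5.
County 5: Wₕ = 0.28225262; term = 0.28225262²·(1 − 0.19725579)·0.5944/1567 = 2.4258445 × 10^-5.
Sum = 4.158042 × 10^-4.
SE = √(4.158042 × 10^-4) = 0.0204.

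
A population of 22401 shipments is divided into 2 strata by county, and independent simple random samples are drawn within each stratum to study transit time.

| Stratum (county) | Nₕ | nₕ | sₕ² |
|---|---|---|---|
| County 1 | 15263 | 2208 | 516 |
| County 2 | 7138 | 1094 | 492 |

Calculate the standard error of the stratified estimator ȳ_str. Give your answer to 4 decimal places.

Var(ȳ_str) = Σₕ Wₕ²(1 − fₕ)sₕ²/nₕ with Wₕ = Nₕ/N, N = 22401.
County 1: Wₕ = 0.68135351; term = 0.68135351²·(1 − 0.14466357)·516/2208 = 0.092796715.
County 2: Wₕ = 0.31864649; term = 0.31864649²·(1 − 0.15326422)·492/1094 = 0.03866464.
Sum = 0.13146136.
SE = √(0.13146136) = 0.3626.

0.3626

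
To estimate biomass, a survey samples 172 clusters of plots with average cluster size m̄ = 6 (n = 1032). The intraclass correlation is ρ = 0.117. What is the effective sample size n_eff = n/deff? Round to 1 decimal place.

deff = 1 + (6 − 1)·0.117 = 1 + 0.585 = 1.585.
n_eff = 1032 / 1.585 = 651.1.

651.1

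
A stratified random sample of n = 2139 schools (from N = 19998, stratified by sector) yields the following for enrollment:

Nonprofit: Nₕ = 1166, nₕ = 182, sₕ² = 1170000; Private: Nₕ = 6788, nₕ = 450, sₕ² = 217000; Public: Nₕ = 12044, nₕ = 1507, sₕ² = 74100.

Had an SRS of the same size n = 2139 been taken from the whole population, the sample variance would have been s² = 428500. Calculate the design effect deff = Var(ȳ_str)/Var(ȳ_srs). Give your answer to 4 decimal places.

0.4803

Var(ȳ_str) = Σ Wₕ²(1−fₕ)sₕ²/nₕ with Wₕ = Nₕ/19998:
  Nonprofit: (1166/19998)²·(1−182/1166)·1170000/182 = 18.443146
  Private: (6788/19998)²·(1−450/6788)·217000/450 = 51.876201
  Public: (12044/19998)²·(1−1507/12044)·74100/1507 = 15.603411
  → Var(ȳ_str) = 85.922758.
Var(ȳ_srs) = (1 − 2139/19998)·428500/2139 = 178.90011.
deff = 85.922758 / 178.90011 = 0.4803.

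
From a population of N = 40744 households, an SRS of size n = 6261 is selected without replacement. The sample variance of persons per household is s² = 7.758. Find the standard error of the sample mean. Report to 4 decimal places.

0.0324

Under SRS without replacement, Var(ȳ) = (1 − f)·s²/n with f = n/N = 6261/40744 = 0.15366680.
Var(ȳ) = (1 − 0.15366680)·7.758/6261 = 0.84633320·0.0012390992 = 0.0010486908.
SE(ȳ) = √(0.0010486908) = 0.0324.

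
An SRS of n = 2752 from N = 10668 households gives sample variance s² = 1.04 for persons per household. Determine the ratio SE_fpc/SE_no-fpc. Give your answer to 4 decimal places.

0.8614

f = n/N = 2752/10668 = 0.25796775.
SE_no-fpc = √(s²/n) = 0.01943983; SE_fpc = √((1−f)s²/n) = 0.016745721.
Ratio = √(1−f) = 0.86141294.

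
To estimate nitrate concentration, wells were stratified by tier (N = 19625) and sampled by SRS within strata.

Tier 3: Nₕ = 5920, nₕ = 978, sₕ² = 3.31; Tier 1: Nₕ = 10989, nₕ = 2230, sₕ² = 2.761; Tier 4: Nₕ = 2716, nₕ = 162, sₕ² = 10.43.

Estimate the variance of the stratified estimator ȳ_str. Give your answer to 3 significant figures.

Var(ȳ_str) = Σₕ Wₕ²(1 − fₕ)sₕ²/nₕ with Wₕ = Nₕ/N, N = 19625.
Tier 3: Wₕ = 0.30165605; term = 0.30165605²·(1 − 0.16520270)·3.31/978 = 2.5709537 × 10^-4.
Tier 1: Wₕ = 0.55994904; term = 0.55994904²·(1 − 0.20293020)·2.761/2230 = 3.0942465 × 10^-4.
Tier 4: Wₕ = 0.13839490; term = 0.13839490²·(1 − 0.05964654)·10.43/162 = 0.0011595797.
Sum = 0.0017260997.

0.00173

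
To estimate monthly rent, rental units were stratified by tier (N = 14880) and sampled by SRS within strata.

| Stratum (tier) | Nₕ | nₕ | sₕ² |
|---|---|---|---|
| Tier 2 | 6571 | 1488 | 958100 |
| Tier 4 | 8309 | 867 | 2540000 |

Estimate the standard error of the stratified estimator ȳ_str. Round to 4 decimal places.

30.2540

Var(ȳ_str) = Σₕ Wₕ²(1 − fₕ)sₕ²/nₕ with Wₕ = Nₕ/N, N = 14880.
Tier 2: Wₕ = 0.44159946; term = 0.44159946²·(1 − 0.22644955)·958100/1488 = 97.130052.
Tier 4: Wₕ = 0.55840054; term = 0.55840054²·(1 − 0.10434469)·2540000/867 = 818.17684.
Sum = 915.30689.
SE = √(915.30689) = 30.2540.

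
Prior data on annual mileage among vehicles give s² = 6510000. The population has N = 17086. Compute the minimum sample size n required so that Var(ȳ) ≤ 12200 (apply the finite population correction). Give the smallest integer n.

518

Without fpc, n₀ = s²/D = 6510000/12200 = 533.6066.
With fpc, (1 − n/N)·s²/n ≤ D requires n ≥ n₀/(1 + n₀/N) = 533.6066/(1 + 533.6066/17086) = 517.4464.
Rounding up, n = 518.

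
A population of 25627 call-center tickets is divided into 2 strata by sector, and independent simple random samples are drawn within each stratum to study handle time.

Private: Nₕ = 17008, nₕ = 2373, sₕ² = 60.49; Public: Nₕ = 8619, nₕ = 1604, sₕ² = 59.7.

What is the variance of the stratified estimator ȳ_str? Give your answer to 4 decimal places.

Var(ȳ_str) = Σₕ Wₕ²(1 − fₕ)sₕ²/nₕ with Wₕ = Nₕ/N, N = 25627.
Private: Wₕ = 0.66367503; term = 0.66367503²·(1 − 0.13952258)·60.49/2373 = 0.0096613159.
Public: Wₕ = 0.33632497; term = 0.33632497²·(1 − 0.18610048)·59.7/1604 = 0.0034265651.
Sum = 0.013087881.

0.0131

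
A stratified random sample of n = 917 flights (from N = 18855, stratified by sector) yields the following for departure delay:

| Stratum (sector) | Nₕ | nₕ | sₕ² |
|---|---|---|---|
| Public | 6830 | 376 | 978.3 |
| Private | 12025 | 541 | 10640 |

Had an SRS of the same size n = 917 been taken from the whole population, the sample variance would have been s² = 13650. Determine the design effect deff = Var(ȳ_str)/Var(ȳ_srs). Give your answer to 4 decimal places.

0.5622

Var(ȳ_str) = Σ Wₕ²(1−fₕ)sₕ²/nₕ with Wₕ = Nₕ/18855:
  Public: (6830/18855)²·(1−376/6830)·978.3/376 = 0.32261221
  Private: (12025/18855)²·(1−541/12025)·10640/541 = 7.6395813
  → Var(ȳ_str) = 7.9621935.
Var(ȳ_srs) = (1 − 917/18855)·13650/917 = 14.16155.
deff = 7.9621935 / 14.16155 = 0.5622.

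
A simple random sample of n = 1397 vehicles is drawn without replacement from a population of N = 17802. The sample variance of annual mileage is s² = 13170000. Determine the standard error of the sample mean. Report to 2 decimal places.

Under SRS without replacement, Var(ȳ) = (1 − f)·s²/n with f = n/N = 1397/17802 = 0.07847433.
Var(ȳ) = (1 − 0.07847433)·13170000/1397 = 0.92152567·9427.3443 = 8687.5398.
SE(ȳ) = √(8687.5398) = 93.21.

93.21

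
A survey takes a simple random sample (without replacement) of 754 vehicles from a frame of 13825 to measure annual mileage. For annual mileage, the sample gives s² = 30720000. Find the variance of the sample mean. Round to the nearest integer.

38521

Under SRS without replacement, Var(ȳ) = (1 − f)·s²/n with f = n/N = 754/13825 = 0.05453888.
Var(ȳ) = (1 − 0.05453888)·30720000/754 = 0.94546112·40742.706 = 38520.644.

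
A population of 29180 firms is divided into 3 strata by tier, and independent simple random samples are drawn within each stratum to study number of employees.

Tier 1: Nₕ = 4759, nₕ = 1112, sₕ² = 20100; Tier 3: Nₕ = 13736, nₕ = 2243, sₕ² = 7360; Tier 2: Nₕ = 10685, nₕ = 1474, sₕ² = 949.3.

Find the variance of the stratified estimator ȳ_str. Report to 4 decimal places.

1.0513

Var(ȳ_str) = Σₕ Wₕ²(1 − fₕ)sₕ²/nₕ with Wₕ = Nₕ/N, N = 29180.
Tier 1: Wₕ = 0.16309116; term = 0.16309116²·(1 − 0.23366253)·20100/1112 = 0.36844457.
Tier 3: Wₕ = 0.47073338; term = 0.47073338²·(1 − 0.16329354)·7360/2243 = 0.60837541.
Tier 2: Wₕ = 0.36617546; term = 0.36617546²·(1 − 0.13795040)·949.3/1474 = 0.074441777.
Sum = 1.0512618.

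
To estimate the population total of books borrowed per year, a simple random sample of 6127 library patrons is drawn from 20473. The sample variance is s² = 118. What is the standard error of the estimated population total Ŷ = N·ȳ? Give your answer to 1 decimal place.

Var(Ŷ) = N²·Var(ȳ) = N²·(1 − n/N)·s²/n.
f = 6127/20473 = 0.29927221; Var(ȳ) = 0.70072779·118/6127 = 0.013495329.
Var(Ŷ) = 20473² · 0.013495329 = 5.6564825 × 10^6.
SE(Ŷ) = √(5.6564825 × 10^6) = 2378.3.

2378.3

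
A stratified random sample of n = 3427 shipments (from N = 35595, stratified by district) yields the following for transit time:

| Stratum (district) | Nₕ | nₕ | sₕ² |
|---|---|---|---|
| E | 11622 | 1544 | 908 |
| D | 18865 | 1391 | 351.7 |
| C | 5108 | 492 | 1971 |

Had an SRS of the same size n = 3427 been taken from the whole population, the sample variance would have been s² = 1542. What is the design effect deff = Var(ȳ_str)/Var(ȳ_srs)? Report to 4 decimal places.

Var(ȳ_str) = Σ Wₕ²(1−fₕ)sₕ²/nₕ with Wₕ = Nₕ/35595:
  E: (11622/35595)²·(1−1544/11622)·908/1544 = 0.054364548
  D: (18865/35595)²·(1−1391/18865)·351.7/1391 = 0.06578341
  C: (5108/35595)²·(1−492/5108)·1971/492 = 0.074552157
  → Var(ȳ_str) = 0.19470012.
Var(ȳ_srs) = (1 − 3427/35595)·1542/3427 = 0.40663554.
deff = 0.19470012 / 0.40663554 = 0.4788.

0.4788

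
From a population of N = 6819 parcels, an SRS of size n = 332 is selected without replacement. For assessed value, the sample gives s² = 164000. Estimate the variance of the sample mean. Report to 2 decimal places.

Under SRS without replacement, Var(ȳ) = (1 − f)·s²/n with f = n/N = 332/6819 = 0.04868749.
Var(ȳ) = (1 − 0.04868749)·164000/332 = 0.95131251·493.9759 = 469.92546.

469.93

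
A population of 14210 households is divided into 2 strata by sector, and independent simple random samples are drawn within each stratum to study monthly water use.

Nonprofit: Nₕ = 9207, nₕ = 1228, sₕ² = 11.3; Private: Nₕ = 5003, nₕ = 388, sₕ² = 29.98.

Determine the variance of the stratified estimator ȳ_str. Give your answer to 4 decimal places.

0.0122

Var(ȳ_str) = Σₕ Wₕ²(1 − fₕ)sₕ²/nₕ with Wₕ = Nₕ/N, N = 14210.
Nonprofit: Wₕ = 0.64792400; term = 0.64792400²·(1 − 0.13337678)·11.3/1228 = 0.0033477925.
Private: Wₕ = 0.35207600; term = 0.35207600²·(1 − 0.07755347)·29.98/388 = 0.0088351506.
Sum = 0.012182943.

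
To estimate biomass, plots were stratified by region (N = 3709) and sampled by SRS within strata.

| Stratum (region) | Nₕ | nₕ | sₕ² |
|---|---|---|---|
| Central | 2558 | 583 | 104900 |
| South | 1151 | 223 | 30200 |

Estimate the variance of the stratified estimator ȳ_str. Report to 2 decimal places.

Var(ȳ_str) = Σₕ Wₕ²(1 − fₕ)sₕ²/nₕ with Wₕ = Nₕ/N, N = 3709.
Central: Wₕ = 0.68967377; term = 0.68967377²·(1 − 0.22791243)·104900/583 = 66.078611.
South: Wₕ = 0.31032623; term = 0.31032623²·(1 − 0.19374457)·30200/223 = 10.515059.
Sum = 76.59367.

76.59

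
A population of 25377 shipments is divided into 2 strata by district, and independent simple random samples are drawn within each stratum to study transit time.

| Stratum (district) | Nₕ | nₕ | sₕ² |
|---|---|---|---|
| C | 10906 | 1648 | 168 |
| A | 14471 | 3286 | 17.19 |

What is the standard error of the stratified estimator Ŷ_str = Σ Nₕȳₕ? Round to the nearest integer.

Var(Ŷ_str) = Σₕ Nₕ²(1 − fₕ)sₕ²/nₕ.
C: 10906²·(1 − 1648/10906)·168/1648 = 1.0292829 × 10^7.
A: 14471²·(1 − 3286/14471)·17.19/3286 = 846725.91.
Sum = 1.1139555 × 10^7.
SE = √(1.1139555 × 10^7) = 3338.

3338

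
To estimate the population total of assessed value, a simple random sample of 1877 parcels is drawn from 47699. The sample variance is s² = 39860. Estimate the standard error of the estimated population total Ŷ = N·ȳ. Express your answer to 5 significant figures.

Var(Ŷ) = N²·Var(ȳ) = N²·(1 − n/N)·s²/n.
f = 1877/47699 = 0.03935093; Var(ȳ) = 0.96064907·39860/1877 = 20.400358.
Var(Ŷ) = 47699² · 20.400358 = 4.6414784 × 10^10.
SE(Ŷ) = √(4.6414784 × 10^10) = 215440.

215440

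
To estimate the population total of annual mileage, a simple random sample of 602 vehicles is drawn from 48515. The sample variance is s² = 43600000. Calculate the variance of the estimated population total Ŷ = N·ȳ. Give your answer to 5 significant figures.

1.6835 × 10^14

Var(Ŷ) = N²·Var(ȳ) = N²·(1 − n/N)·s²/n.
f = 602/48515 = 0.01240853; Var(ȳ) = 0.98759147·43600000/602 = 71526.558.
Var(Ŷ) = 48515² · 71526.558 = 1.6835243 × 10^14.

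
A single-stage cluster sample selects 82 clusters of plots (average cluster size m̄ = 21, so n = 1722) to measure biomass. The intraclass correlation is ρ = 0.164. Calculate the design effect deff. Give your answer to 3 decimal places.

4.280

deff = 1 + (21 − 1)·0.164 = 1 + 3.28 = 4.28.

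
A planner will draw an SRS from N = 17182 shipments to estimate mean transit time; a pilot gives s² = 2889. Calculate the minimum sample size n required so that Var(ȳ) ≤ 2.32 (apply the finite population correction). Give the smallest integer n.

1162

Without fpc, n₀ = s²/D = 2889/2.32 = 1245.2586.
With fpc, (1 − n/N)·s²/n ≤ D requires n ≥ n₀/(1 + n₀/N) = 1245.2586/(1 + 1245.2586/17182) = 1161.1078.
Rounding up, n = 1162.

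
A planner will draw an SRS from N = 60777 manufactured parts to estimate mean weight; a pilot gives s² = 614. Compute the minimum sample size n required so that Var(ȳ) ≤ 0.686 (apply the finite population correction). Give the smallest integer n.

Without fpc, n₀ = s²/D = 614/0.686 = 895.0437.
With fpc, (1 − n/N)·s²/n ≤ D requires n ≥ n₀/(1 + n₀/N) = 895.0437/(1 + 895.0437/60777) = 882.0540.
Rounding up, n = 883.

883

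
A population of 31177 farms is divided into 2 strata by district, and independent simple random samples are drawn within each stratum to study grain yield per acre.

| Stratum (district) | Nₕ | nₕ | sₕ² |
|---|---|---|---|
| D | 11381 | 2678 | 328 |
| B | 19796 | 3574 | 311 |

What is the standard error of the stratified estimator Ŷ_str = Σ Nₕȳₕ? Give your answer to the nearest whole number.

Var(Ŷ_str) = Σₕ Nₕ²(1 − fₕ)sₕ²/nₕ.
D: 11381²·(1 − 2678/11381)·328/2678 = 1.2131449 × 10^7.
B: 19796²·(1 − 3574/19796)·311/3574 = 2.7943943 × 10^7.
Sum = 4.0075392 × 10^7.
SE = √(4.0075392 × 10^7) = 6331.

6331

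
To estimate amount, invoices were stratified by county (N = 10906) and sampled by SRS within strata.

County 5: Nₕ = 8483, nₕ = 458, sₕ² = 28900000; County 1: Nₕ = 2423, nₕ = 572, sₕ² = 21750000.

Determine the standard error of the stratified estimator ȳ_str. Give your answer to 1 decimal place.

193.8

Var(ȳ_str) = Σₕ Wₕ²(1 − fₕ)sₕ²/nₕ with Wₕ = Nₕ/N, N = 10906.
County 5: Wₕ = 0.77782872; term = 0.77782872²·(1 − 0.05399033)·28900000/458 = 36115.687.
County 1: Wₕ = 0.22217128; term = 0.22217128²·(1 − 0.23607099)·21750000/572 = 1433.8116.
Sum = 37549.499.
SE = √(37549.499) = 193.8.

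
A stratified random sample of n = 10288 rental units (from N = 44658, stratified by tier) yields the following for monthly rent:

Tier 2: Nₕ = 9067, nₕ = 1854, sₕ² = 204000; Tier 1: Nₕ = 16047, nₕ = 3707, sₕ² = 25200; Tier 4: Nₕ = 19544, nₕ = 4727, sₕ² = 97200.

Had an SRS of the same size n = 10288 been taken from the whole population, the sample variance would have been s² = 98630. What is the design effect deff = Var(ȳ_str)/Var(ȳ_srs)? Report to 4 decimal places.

0.9852

Var(ȳ_str) = Σ Wₕ²(1−fₕ)sₕ²/nₕ with Wₕ = Nₕ/44658:
  Tier 2: (9067/44658)²·(1−1854/9067)·204000/1854 = 3.6082901
  Tier 1: (16047/44658)²·(1−3707/16047)·25200/3707 = 0.67497615
  Tier 4: (19544/44658)²·(1−4727/19544)·97200/4727 = 2.9857666
  → Var(ȳ_str) = 7.2690329.
Var(ȳ_srs) = (1 − 10288/44658)·98630/10288 = 7.3783345.
deff = 7.2690329 / 7.3783345 = 0.9852.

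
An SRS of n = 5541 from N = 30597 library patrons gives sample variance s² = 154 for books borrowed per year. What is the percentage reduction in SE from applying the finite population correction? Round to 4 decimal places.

9.5067

f = n/N = 5541/30597 = 0.18109619.
SE_no-fpc = √(s²/n) = 0.16671178; SE_fpc = √((1−f)s²/n) = 0.150863.
Ratio = √(1−f) = 0.90493304. Reduction = 100·(1 − 0.90493304) = 9.5067%.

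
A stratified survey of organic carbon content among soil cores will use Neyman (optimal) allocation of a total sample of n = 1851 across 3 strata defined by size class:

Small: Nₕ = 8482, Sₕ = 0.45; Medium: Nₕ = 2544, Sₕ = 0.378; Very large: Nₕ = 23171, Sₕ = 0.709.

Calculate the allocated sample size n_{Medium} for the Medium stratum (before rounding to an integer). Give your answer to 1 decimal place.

83.9

Neyman allocation: nₕ = n·NₕSₕ / Σⱼ NⱼSⱼ.
Σ NⱼSⱼ = 8482·0.45 + 2544·0.378 + 23171·0.709 = 21206.771.
n_{Medium} = 1851·2544·0.378 / 21206.771 = 83.9.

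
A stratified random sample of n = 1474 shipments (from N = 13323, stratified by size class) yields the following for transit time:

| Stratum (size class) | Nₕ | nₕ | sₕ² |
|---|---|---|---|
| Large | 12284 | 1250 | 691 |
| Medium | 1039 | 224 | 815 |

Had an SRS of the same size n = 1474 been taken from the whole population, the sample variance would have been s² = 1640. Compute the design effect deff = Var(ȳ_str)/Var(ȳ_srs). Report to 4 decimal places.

0.4441

Var(ȳ_str) = Σ Wₕ²(1−fₕ)sₕ²/nₕ with Wₕ = Nₕ/13323:
  Large: (12284/13323)²·(1−1250/12284)·691/1250 = 0.42212081
  Medium: (1039/13323)²·(1−224/1039)·815/224 = 0.017357161
  → Var(ȳ_str) = 0.43947797.
Var(ȳ_srs) = (1 − 1474/13323)·1640/1474 = 0.98952333.
deff = 0.43947797 / 0.98952333 = 0.4441.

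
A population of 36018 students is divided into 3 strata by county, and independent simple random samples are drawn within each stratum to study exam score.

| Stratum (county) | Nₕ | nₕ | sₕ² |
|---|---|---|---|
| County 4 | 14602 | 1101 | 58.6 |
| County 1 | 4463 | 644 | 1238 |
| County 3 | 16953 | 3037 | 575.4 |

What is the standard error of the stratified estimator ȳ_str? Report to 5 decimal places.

0.26038

Var(ȳ_str) = Σₕ Wₕ²(1 − fₕ)sₕ²/nₕ with Wₕ = Nₕ/N, N = 36018.
County 4: Wₕ = 0.40540841; term = 0.40540841²·(1 − 0.07540063)·58.6/1101 = 0.0080881536.
County 1: Wₕ = 0.12391027; term = 0.12391027²·(1 − 0.14429756)·1238/644 = 0.02525644.
County 3: Wₕ = 0.47068133; term = 0.47068133²·(1 − 0.17914233)·575.4/3037 = 0.034454572.
Sum = 0.067799166.
SE = √(0.067799166) = 0.26038.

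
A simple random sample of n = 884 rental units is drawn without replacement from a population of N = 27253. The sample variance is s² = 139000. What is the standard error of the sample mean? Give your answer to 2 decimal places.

Under SRS without replacement, Var(ȳ) = (1 − f)·s²/n with f = n/N = 884/27253 = 0.03243680.
Var(ȳ) = (1 − 0.03243680)·139000/884 = 0.96756320·157.23982 = 152.13946.
SE(ȳ) = √(152.13946) = 12.33.

12.33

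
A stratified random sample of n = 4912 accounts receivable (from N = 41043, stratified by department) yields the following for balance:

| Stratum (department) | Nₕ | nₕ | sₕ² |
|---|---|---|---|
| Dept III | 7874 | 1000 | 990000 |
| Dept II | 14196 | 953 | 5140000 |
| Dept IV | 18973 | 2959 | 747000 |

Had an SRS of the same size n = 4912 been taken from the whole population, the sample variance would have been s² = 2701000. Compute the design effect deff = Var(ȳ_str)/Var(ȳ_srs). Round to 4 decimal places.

1.4033

Var(ȳ_str) = Σ Wₕ²(1−fₕ)sₕ²/nₕ with Wₕ = Nₕ/41043:
  Dept III: (7874/41043)²·(1−1000/7874)·990000/1000 = 31.809873
  Dept II: (14196/41043)²·(1−953/14196)·5140000/953 = 601.92779
  Dept IV: (18973/41043)²·(1−2959/18973)·747000/2959 = 45.533735
  → Var(ȳ_str) = 679.2714.
Var(ȳ_srs) = (1 − 4912/41043)·2701000/4912 = 484.06882.
deff = 679.2714 / 484.06882 = 1.4033.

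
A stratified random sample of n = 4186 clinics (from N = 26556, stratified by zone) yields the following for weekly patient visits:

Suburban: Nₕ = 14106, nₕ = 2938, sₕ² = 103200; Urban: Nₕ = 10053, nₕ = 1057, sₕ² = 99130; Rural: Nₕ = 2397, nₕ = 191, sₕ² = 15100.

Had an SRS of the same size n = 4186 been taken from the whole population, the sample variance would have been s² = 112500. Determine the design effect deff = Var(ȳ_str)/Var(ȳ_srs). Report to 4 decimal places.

Var(ȳ_str) = Σ Wₕ²(1−fₕ)sₕ²/nₕ with Wₕ = Nₕ/26556:
  Suburban: (14106/26556)²·(1−2938/14106)·103200/2938 = 7.8466064
  Urban: (10053/26556)²·(1−1057/10053)·99130/1057 = 12.026796
  Rural: (2397/26556)²·(1−191/2397)·15100/191 = 0.59277762
  → Var(ȳ_str) = 20.46618.
Var(ȳ_srs) = (1 − 4186/26556)·112500/4186 = 22.638968.
deff = 20.46618 / 22.638968 = 0.9040.

0.9040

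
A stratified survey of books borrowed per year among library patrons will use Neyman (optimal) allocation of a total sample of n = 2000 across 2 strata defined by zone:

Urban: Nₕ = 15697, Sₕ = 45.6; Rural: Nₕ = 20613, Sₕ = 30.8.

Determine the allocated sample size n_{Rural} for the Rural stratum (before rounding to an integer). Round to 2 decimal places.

Neyman allocation: nₕ = n·NₕSₕ / Σⱼ NⱼSⱼ.
Σ NⱼSⱼ = 15697·45.6 + 20613·30.8 = 1.3506636 × 10^6.
n_{Rural} = 2000·20613·30.8 / (1.3506636 × 10^6) = 940.10.

940.10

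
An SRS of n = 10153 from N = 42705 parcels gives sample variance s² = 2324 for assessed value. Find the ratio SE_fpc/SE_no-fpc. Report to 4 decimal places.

f = n/N = 10153/42705 = 0.23774734.
SE_no-fpc = √(s²/n) = 0.47843271; SE_fpc = √((1−f)s²/n) = 0.41770564.
Ratio = √(1−f) = 0.87307082.

0.8731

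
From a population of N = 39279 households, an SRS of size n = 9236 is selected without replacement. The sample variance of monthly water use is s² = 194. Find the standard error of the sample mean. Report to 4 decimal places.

0.1268

Under SRS without replacement, Var(ȳ) = (1 − f)·s²/n with f = n/N = 9236/39279 = 0.23513837.
Var(ȳ) = (1 − 0.23513837)·194/9236 = 0.76486163·0.021004764 = 0.016065738.
SE(ȳ) = √(0.016065738) = 0.1268.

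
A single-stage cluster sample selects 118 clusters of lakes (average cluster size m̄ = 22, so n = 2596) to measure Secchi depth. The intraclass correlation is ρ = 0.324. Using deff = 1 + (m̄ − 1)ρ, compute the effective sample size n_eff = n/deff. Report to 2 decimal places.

332.65

deff = 1 + (22 − 1)·0.324 = 1 + 6.804 = 7.804.
n_eff = 2596 / 7.804 = 332.65.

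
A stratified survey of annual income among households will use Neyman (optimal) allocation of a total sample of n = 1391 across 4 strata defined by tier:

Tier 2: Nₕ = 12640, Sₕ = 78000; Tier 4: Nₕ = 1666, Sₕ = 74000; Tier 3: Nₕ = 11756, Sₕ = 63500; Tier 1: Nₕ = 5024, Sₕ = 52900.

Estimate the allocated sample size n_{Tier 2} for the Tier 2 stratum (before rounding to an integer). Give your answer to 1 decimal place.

Neyman allocation: nₕ = n·NₕSₕ / Σⱼ NⱼSⱼ.
Σ NⱼSⱼ = 12640·78000 + 1666·74000 + 11756·63500 + 5024·52900 = 2.1214796 × 10^9.
n_{Tier 2} = 1391·12640·78000 / (2.1214796 × 10^9) = 646.4.

646.4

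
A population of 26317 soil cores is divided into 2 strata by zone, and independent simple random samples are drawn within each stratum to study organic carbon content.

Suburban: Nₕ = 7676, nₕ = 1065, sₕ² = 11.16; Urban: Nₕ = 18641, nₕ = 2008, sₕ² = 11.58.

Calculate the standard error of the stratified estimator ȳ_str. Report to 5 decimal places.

Var(ȳ_str) = Σₕ Wₕ²(1 − fₕ)sₕ²/nₕ with Wₕ = Nₕ/N, N = 26317.
Suburban: Wₕ = 0.29167458; term = 0.29167458²·(1 − 0.13874414)·11.16/1065 = 7.6779265 × 10^-4.
Urban: Wₕ = 0.70832542; term = 0.70832542²·(1 − 0.10771954)·11.58/2008 = 0.0025817363.
Sum = 0.003349529.
SE = √(0.003349529) = 0.05788.

0.05788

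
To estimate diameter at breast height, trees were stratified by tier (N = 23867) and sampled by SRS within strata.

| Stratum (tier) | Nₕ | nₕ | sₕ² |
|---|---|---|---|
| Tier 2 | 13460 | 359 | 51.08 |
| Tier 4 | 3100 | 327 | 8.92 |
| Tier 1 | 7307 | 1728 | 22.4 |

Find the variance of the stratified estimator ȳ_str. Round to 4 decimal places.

0.0454

Var(ȳ_str) = Σₕ Wₕ²(1 − fₕ)sₕ²/nₕ with Wₕ = Nₕ/N, N = 23867.
Tier 2: Wₕ = 0.56395860; term = 0.56395860²·(1 − 0.02667162)·51.08/359 = 0.044046386.
Tier 4: Wₕ = 0.12988645; term = 0.12988645²·(1 − 0.10548387)·8.92/327 = 4.1165462 × 10^-4.
Tier 1: Wₕ = 0.30615494; term = 0.30615494²·(1 − 0.23648556)·22.4/1728 = 9.2769258 × 10^-4.
Sum = 0.045385733.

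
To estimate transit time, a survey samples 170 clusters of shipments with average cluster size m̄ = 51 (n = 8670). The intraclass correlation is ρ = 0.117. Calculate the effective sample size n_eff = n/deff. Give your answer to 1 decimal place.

1265.7

deff = 1 + (51 − 1)·0.117 = 1 + 5.85 = 6.85.
n_eff = 8670 / 6.85 = 1265.7.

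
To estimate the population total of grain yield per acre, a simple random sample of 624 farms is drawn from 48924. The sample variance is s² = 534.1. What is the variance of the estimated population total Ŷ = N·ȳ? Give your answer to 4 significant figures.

2.023 × 10^9

Var(Ŷ) = N²·Var(ȳ) = N²·(1 − n/N)·s²/n.
f = 624/48924 = 0.01275448; Var(ȳ) = 0.98724552·534.1/624 = 0.84501255.
Var(Ŷ) = 48924² · 0.84501255 = 2.0225864 × 10^9.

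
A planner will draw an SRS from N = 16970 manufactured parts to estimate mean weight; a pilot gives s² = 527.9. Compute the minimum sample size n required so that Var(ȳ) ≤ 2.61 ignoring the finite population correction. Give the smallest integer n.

203

Without fpc, n₀ = s²/D = 527.9/2.61 = 202.2605.
Rounding up, n = 203.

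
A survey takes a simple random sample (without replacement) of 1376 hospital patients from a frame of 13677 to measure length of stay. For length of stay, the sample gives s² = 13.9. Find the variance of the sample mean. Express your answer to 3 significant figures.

Under SRS without replacement, Var(ȳ) = (1 − f)·s²/n with f = n/N = 1376/13677 = 0.10060686.
Var(ȳ) = (1 − 0.10060686)·13.9/1376 = 0.89939314·0.010101744 = 0.0090854394.

0.00909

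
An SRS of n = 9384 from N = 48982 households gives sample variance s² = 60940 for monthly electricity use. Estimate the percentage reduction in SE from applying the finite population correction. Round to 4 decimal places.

10.0879

f = n/N = 9384/48982 = 0.19158058.
SE_no-fpc = √(s²/n) = 2.5483391; SE_fpc = √((1−f)s²/n) = 2.2912664.
Ratio = √(1−f) = 0.89912147. Reduction = 100·(1 − 0.89912147) = 10.0879%.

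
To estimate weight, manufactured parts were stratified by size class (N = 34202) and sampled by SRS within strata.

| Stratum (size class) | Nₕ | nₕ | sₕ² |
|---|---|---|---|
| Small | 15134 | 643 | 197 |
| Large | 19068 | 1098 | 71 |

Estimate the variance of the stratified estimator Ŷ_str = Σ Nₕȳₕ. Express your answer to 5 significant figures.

8.9347 × 10^7

Var(Ŷ_str) = Σₕ Nₕ²(1 − fₕ)sₕ²/nₕ.
Small: 15134²·(1 − 643/15134)·197/643 = 6.7190417 × 10^7.
Large: 19068²·(1 − 1098/19068)·71/1098 = 2.2156912 × 10^7.
Sum = 8.9347329 × 10^7.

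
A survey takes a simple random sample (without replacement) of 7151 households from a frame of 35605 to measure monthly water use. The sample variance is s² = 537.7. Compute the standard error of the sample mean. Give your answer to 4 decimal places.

Under SRS without replacement, Var(ȳ) = (1 − f)·s²/n with f = n/N = 7151/35605 = 0.20084258.
Var(ȳ) = (1 − 0.20084258)·537.7/7151 = 0.79915742·0.075192281 = 0.060090469.
SE(ȳ) = √(0.060090469) = 0.2451.

0.2451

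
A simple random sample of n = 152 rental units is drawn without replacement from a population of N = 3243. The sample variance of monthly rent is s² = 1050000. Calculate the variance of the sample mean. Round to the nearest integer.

Under SRS without replacement, Var(ȳ) = (1 − f)·s²/n with f = n/N = 152/3243 = 0.04687018.
Var(ȳ) = (1 − 0.04687018)·1050000/152 = 0.95312982·6907.8947 = 6584.1205.

6584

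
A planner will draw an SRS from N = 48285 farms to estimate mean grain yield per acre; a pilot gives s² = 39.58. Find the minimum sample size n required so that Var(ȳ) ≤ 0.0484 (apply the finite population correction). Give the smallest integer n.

805

Without fpc, n₀ = s²/D = 39.58/0.0484 = 817.7686.
With fpc, (1 − n/N)·s²/n ≤ D requires n ≥ n₀/(1 + n₀/N) = 817.7686/(1 + 817.7686/48285) = 804.1493.
Rounding up, n = 805.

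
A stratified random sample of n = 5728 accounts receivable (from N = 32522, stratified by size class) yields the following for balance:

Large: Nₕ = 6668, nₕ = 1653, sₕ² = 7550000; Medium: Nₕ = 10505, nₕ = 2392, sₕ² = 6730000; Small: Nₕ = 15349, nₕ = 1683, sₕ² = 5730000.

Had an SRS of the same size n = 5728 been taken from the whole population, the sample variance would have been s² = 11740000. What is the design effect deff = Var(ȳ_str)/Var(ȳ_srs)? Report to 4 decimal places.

0.6196

Var(ȳ_str) = Σ Wₕ²(1−fₕ)sₕ²/nₕ with Wₕ = Nₕ/32522:
  Large: (6668/32522)²·(1−1653/6668)·7550000/1653 = 144.4063
  Medium: (10505/32522)²·(1−2392/10505)·6730000/2392 = 226.71326
  Small: (15349/32522)²·(1−1683/15349)·5730000/1683 = 675.2079
  → Var(ȳ_str) = 1046.3275.
Var(ȳ_srs) = (1 − 5728/32522)·11740000/5728 = 1688.5946.
deff = 1046.3275 / 1688.5946 = 0.6196.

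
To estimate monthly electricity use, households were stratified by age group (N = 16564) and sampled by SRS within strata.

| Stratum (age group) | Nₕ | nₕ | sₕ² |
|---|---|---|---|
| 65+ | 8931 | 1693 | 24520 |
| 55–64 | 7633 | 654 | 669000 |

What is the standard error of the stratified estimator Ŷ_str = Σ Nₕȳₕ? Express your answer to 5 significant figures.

235430

Var(Ŷ_str) = Σₕ Nₕ²(1 − fₕ)sₕ²/nₕ.
65+: 8931²·(1 − 1693/8931)·24520/1693 = 9.3622919 × 10^8.
55–64: 7633²·(1 − 654/7633)·669000/654 = 5.4492512 × 10^10.
Sum = 5.5428741 × 10^10.
SE = √(5.5428741 × 10^10) = 235430.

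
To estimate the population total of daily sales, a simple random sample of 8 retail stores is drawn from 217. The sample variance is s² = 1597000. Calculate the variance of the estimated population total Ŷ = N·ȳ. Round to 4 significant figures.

9.054 × 10^9

Var(Ŷ) = N²·Var(ȳ) = N²·(1 − n/N)·s²/n.
f = 8/217 = 0.03686636; Var(ȳ) = 0.96313364·1597000/8 = 192265.55.
Var(Ŷ) = 217² · 192265.55 = 9.0535925 × 10^9.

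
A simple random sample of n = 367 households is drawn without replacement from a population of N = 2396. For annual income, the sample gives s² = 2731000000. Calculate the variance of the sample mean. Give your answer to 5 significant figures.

Under SRS without replacement, Var(ȳ) = (1 − f)·s²/n with f = n/N = 367/2396 = 0.15317195.
Var(ȳ) = (1 − 0.15317195)·2731000000/367 = 0.84682805·7.4414169 × 10^6 = 6.3016005 × 10^6.

6.3016 × 10^6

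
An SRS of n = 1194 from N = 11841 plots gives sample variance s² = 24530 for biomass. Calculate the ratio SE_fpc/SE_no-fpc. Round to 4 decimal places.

f = n/N = 1194/11841 = 0.10083608.
SE_no-fpc = √(s²/n) = 4.5325918; SE_fpc = √((1−f)s²/n) = 4.2979964.
Ratio = √(1−f) = 0.94824254.

0.9482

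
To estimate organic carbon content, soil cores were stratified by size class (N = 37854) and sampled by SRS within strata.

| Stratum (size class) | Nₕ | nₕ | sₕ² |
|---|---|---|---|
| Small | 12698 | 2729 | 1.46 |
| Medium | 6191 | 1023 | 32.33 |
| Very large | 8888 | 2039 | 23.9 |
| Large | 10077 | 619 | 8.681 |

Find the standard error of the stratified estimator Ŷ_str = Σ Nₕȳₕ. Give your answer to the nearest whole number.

1769

Var(Ŷ_str) = Σₕ Nₕ²(1 − fₕ)sₕ²/nₕ.
Small: 12698²·(1 − 2729/12698)·1.46/2729 = 67723.008.
Medium: 6191²·(1 − 1023/6191)·32.33/1023 = 1.0111449 × 10^6.
Very large: 8888²·(1 − 2039/8888)·23.9/2039 = 713529.42.
Large: 10077²·(1 − 619/10077)·8.681/619 = 1.3366253 × 10^6.
Sum = 3.1290226 × 10^6.
SE = √(3.1290226 × 10^6) = 1769.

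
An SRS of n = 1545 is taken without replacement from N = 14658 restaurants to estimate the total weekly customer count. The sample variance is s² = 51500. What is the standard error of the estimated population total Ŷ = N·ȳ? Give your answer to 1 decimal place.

80043.8

Var(Ŷ) = N²·Var(ȳ) = N²·(1 − n/N)·s²/n.
f = 1545/14658 = 0.10540319; Var(ȳ) = 0.89459681·51500/1545 = 29.819894.
Var(Ŷ) = 14658² · 29.819894 = 6.4070119 × 10^9.
SE(Ŷ) = √(6.4070119 × 10^9) = 80043.8.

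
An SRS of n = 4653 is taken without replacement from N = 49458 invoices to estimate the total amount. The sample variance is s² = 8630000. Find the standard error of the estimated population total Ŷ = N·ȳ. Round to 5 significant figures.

2.0273 × 10^6

Var(Ŷ) = N²·Var(ȳ) = N²·(1 − n/N)·s²/n.
f = 4653/49458 = 0.09407983; Var(ȳ) = 0.90592017·8630000/4653 = 1680.2259.
Var(Ŷ) = 49458² · 1680.2259 = 4.1099901 × 10^12.
SE(Ŷ) = √(4.1099901 × 10^12) = 2.0273 × 10^6.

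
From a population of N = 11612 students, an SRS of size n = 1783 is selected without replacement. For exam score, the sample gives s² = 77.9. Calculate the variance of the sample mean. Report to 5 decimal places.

0.03698

Under SRS without replacement, Var(ȳ) = (1 − f)·s²/n with f = n/N = 1783/11612 = 0.15354805.
Var(ȳ) = (1 − 0.15354805)·77.9/1783 = 0.84645195·0.043690409 = 0.036981832.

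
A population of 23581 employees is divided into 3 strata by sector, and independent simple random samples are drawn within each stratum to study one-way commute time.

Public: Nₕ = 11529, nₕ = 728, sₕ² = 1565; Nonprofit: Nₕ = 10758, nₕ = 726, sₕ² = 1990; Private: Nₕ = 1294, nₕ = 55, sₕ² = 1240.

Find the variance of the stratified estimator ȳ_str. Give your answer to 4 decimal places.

1.0784

Var(ȳ_str) = Σₕ Wₕ²(1 − fₕ)sₕ²/nₕ with Wₕ = Nₕ/N, N = 23581.
Public: Wₕ = 0.48891056; term = 0.48891056²·(1 − 0.06314511)·1565/728 = 0.48140892.
Nonprofit: Wₕ = 0.45621475; term = 0.45621475²·(1 − 0.06748466)·1990/726 = 0.53199933.
Private: Wₕ = 0.05487469; term = 0.05487469²·(1 − 0.04250386)·1240/55 = 0.065004009.
Sum = 1.0784123.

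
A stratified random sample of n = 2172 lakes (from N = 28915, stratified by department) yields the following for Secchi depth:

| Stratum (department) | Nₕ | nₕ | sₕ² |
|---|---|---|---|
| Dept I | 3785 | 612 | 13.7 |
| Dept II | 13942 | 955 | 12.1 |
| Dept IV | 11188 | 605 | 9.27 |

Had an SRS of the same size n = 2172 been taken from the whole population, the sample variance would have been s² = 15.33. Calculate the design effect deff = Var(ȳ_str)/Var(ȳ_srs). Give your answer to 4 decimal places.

Var(ȳ_str) = Σ Wₕ²(1−fₕ)sₕ²/nₕ with Wₕ = Nₕ/28915:
  Dept I: (3785/28915)²·(1−612/3785)·13.7/612 = 3.2155755 × 10^-4
  Dept II: (13942/28915)²·(1−955/13942)·12.1/955 = 0.0027439079
  Dept IV: (11188/28915)²·(1−605/11188)·9.27/605 = 0.0021698975
  → Var(ȳ_str) = 0.005235363.
Var(ȳ_srs) = (1 − 2172/28915)·15.33/2172 = 0.0065278364.
deff = 0.005235363 / 0.0065278364 = 0.8020.

0.8020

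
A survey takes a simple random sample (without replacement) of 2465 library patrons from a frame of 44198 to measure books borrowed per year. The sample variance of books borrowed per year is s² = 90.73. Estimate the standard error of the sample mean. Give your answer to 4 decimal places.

Under SRS without replacement, Var(ȳ) = (1 − f)·s²/n with f = n/N = 2465/44198 = 0.05577175.
Var(ȳ) = (1 − 0.05577175)·90.73/2465 = 0.94422825·0.036807302 = 0.034754494.
SE(ȳ) = √(0.034754494) = 0.1864.

0.1864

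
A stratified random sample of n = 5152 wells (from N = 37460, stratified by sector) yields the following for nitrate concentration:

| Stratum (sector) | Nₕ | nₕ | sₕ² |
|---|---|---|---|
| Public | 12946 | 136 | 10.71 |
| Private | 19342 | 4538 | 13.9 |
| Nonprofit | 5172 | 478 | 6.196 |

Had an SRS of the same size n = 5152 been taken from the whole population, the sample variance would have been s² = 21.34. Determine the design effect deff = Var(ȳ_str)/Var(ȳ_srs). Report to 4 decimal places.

2.8429

Var(ȳ_str) = Σ Wₕ²(1−fₕ)sₕ²/nₕ with Wₕ = Nₕ/37460:
  Public: (12946/37460)²·(1−136/12946)·10.71/136 = 0.0093067864
  Private: (19342/37460)²·(1−4538/19342)·13.9/4538 = 6.2502188 × 10^-4
  Nonprofit: (5172/37460)²·(1−478/5172)·6.196/478 = 2.2425884 × 10^-4
  → Var(ȳ_str) = 0.010156067.
Var(ȳ_srs) = (1 − 5152/37460)·21.34/5152 = 0.0035724064.
deff = 0.010156067 / 0.0035724064 = 2.8429.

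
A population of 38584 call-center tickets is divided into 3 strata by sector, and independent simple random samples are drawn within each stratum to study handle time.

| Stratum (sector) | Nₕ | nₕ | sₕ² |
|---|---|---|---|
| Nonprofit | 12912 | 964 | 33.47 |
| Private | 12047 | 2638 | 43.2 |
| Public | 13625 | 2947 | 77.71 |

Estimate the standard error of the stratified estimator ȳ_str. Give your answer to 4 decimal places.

0.0861

Var(ȳ_str) = Σₕ Wₕ²(1 − fₕ)sₕ²/nₕ with Wₕ = Nₕ/N, N = 38584.
Nonprofit: Wₕ = 0.33464649; term = 0.33464649²·(1 − 0.07465923)·33.47/964 = 0.0035979317.
Private: Wₕ = 0.31222787; term = 0.31222787²·(1 − 0.21897568)·43.2/2638 = 0.0012468575.
Public: Wₕ = 0.35312565; term = 0.35312565²·(1 − 0.21629358)·77.71/2947 = 0.0025769661.
Sum = 0.0074217553.
SE = √(0.0074217553) = 0.0861.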